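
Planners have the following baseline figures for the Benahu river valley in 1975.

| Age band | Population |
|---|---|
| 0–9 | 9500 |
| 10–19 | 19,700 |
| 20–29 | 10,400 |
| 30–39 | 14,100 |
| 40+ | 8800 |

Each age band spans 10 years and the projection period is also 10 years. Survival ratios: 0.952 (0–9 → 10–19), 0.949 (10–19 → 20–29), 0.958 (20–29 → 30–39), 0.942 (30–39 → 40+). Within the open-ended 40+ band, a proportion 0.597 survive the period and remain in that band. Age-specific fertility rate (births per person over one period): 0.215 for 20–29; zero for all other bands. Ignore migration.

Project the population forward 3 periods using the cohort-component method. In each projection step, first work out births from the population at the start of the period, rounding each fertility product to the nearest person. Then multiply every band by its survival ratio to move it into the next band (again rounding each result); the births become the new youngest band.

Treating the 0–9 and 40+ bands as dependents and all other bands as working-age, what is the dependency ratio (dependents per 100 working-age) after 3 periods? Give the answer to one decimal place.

219.8

Period 1:
Births: 10400 × 0.215 = 2236
10–19: 9500 × 0.952 = 9044
20–29: 19700 × 0.949 = 18695
30–39: 10400 × 0.958 = 9963
40+: 14100 × 0.942 + 8800 × 0.597 = 13282 + 5254 = 18536
Giving 2236 / 9044 / 18695 / 9963 / 18536.
Period 2:
Births: 18695 × 0.215 = 4019
10–19: 2236 × 0.952 = 2129
20–29: 9044 × 0.949 = 8583
30–39: 18695 × 0.958 = 17910
40+: 9963 × 0.942 + 18536 × 0.597 = 9385 + 11066 = 20451
Giving 4019 / 2129 / 8583 / 17910 / 20451.
Period 3:
Births: 8583 × 0.215 = 1845
10–19: 4019 × 0.952 = 3826
20–29: 2129 × 0.949 = 2020
30–39: 8583 × 0.958 = 8223
40+: 17910 × 0.942 + 20451 × 0.597 = 16871 + 12209 = 29080
Giving 1845 / 3826 / 2020 / 8223 / 29080.
Dependents (band 0–9 + band 40+) = 1845 + 29080 = 30925; working-age = 14069; ratio = 30925/14069 × 100 = 219.8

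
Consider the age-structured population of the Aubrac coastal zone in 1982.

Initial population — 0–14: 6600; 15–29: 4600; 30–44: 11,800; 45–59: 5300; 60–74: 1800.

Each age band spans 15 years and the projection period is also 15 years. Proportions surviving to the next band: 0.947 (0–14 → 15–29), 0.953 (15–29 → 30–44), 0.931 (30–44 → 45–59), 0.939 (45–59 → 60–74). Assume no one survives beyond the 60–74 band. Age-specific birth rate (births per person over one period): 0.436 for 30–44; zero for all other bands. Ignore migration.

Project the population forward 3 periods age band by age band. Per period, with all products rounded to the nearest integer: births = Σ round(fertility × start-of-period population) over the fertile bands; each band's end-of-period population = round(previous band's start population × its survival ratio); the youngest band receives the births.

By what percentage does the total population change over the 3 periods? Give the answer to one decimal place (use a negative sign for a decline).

Let group 1 be 0–14 through group 5 = 60–74.
Period 1.
Births: 11800 * 0.436 = 5145
Group 2: 6600 * 0.947 = 6250
Group 3: 4600 * 0.953 = 4384
Group 4: 11800 * 0.931 = 10986
Group 5: 5300 * 0.939 = 4977
Giving 5145 / 6250 / 4384 / 10986 / 4977.
Period 2.
Births: 4384 * 0.436 = 1911
Group 2: 5145 * 0.947 = 4872
Group 3: 6250 * 0.953 = 5956
Group 4: 4384 * 0.931 = 4082
Group 5: 10986 * 0.939 = 10316
Giving 1911 / 4872 / 5956 / 4082 / 10316.
Period 3.
Births: 5956 * 0.436 = 2597
Group 2: 1911 * 0.947 = 1810
Group 3: 4872 * 0.953 = 4643
Group 4: 5956 * 0.931 = 5545
Group 5: 4082 * 0.939 = 3833
Giving 2597 / 1810 / 4643 / 5545 / 3833.
Total: 30100 → 18428; change = -11672; percentage change = -38.8%

-38.8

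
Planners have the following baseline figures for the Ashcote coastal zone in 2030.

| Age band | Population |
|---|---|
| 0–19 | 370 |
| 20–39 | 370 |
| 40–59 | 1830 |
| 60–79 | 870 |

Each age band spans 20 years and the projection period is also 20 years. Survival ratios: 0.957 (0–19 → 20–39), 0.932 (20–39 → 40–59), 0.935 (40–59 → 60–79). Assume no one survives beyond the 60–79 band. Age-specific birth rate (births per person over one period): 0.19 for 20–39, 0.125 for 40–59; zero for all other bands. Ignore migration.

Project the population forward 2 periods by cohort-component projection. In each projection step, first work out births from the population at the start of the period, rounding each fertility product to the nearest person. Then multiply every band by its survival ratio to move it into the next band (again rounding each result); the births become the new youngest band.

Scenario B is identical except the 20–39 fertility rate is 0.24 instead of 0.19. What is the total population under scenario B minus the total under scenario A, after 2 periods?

— Period 1 —
Births: 370 × 0.19 = 70, 1830 × 0.125 = 229 — total 299
20–39: 370 × 0.957 = 354
40–59: 370 × 0.932 = 345
60–79: 1830 × 0.935 = 1711
End of period: [299, 354, 345, 1711]
— Period 2 —
Births: 354 × 0.19 = 67, 345 × 0.125 = 43 — total 110
20–39: 299 × 0.957 = 286
40–59: 354 × 0.932 = 330
60–79: 345 × 0.935 = 323
End of period: [110, 286, 330, 323]
Scenario A total after 2 periods: 1049
Scenario B projection —
— Period 1 —
Births: 370 × 0.24 = 89, 1830 × 0.125 = 229 — total 318
20–39: 370 × 0.957 = 354
40–59: 370 × 0.932 = 345
60–79: 1830 × 0.935 = 1711
End of period: [318, 354, 345, 1711]
— Period 2 —
Births: 354 × 0.24 = 85, 345 × 0.125 = 43 — total 128
20–39: 318 × 0.957 = 304
40–59: 354 × 0.932 = 330
60–79: 345 × 0.935 = 323
End of period: [128, 304, 330, 323]
Scenario B total after 2 periods: 1085
Difference B − A = 1085 − 1049 = 36

36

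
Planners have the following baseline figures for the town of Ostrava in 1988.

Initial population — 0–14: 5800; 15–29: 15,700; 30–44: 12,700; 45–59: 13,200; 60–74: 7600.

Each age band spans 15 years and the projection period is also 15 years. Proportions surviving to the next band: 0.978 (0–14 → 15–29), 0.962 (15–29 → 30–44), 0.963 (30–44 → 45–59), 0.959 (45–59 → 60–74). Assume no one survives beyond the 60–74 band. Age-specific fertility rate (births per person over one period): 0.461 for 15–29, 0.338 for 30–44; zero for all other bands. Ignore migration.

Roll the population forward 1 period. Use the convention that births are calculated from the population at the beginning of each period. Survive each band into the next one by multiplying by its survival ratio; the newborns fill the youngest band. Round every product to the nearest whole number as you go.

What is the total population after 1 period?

57195

After projecting period 1:
Births: 15700 * 0.461 = 7238 ; 12700 * 0.338 = 4293 — total 11531
15–29: 5800 * 0.978 = 5672
30–44: 15700 * 0.962 = 15103
45–59: 12700 * 0.963 = 12230
60–74: 13200 * 0.959 = 12659
→ [11531, 5672, 15103, 12230, 12659]
Total after period 1: 11531 + 5672 + 15103 + 12230 + 12659 = 57195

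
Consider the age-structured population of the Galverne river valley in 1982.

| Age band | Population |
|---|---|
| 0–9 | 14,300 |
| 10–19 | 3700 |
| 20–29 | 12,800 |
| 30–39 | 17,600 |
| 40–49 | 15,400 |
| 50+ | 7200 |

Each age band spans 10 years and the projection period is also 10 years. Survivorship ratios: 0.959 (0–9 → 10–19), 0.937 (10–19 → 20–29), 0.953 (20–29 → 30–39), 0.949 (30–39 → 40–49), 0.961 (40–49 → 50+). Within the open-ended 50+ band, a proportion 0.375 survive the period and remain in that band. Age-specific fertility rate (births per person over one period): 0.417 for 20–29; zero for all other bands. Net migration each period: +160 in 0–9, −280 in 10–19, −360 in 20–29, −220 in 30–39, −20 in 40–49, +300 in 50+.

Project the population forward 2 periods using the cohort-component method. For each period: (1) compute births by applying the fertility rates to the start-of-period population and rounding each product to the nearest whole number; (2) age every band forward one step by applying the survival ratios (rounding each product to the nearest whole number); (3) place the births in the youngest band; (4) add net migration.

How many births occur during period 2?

1296

[period 1]
Births: 12800 × 0.417 = 5338
10–19: 14300 × 0.959 = 13714
20–29: 3700 × 0.937 = 3467
30–39: 12800 × 0.953 = 12198
40–49: 17600 × 0.949 = 16702
50+: 15400 × 0.961 + 7200 × 0.375 = 14799 + 2700 = 17499
Net migration: 0–9 + 160 → 5498; 10–19 − 280 → 13434; 20–29 − 360 → 3107; 30–39 − 220 → 11978; 40–49 − 20 → 16682; 50+ + 300 → 17799
→ [5498, 13434, 3107, 11978, 16682, 17799]
[period 2]
Births: 3107 × 0.417 = 1296
10–19: 5498 × 0.959 = 5273
20–29: 13434 × 0.937 = 12588
30–39: 3107 × 0.953 = 2961
40–49: 11978 × 0.949 = 11367
50+: 16682 × 0.961 + 17799 × 0.375 = 16031 + 6675 = 22706
Net migration: 0–9 + 160 → 1456; 10–19 − 280 → 4993; 20–29 − 360 → 12228; 30–39 − 220 → 2741; 40–49 − 20 → 11347; 50+ + 300 → 23006
→ [1456, 4993, 12228, 2741, 11347, 23006]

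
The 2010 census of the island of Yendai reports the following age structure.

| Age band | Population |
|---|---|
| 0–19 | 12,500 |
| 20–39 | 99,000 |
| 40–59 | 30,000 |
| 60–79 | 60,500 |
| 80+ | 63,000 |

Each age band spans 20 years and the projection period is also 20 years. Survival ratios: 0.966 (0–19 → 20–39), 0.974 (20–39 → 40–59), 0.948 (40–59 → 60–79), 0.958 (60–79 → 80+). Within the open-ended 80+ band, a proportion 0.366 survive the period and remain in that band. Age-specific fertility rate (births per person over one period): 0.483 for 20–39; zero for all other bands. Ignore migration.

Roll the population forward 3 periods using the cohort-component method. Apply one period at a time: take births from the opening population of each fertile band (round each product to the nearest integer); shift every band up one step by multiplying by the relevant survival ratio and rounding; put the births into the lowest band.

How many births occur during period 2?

5832

Let group 1 be 0–19 through group 5 = 80+.
— Period 1 —
Births: 99000 × 0.483 = 47817
Group 2: 12500 × 0.966 = 12075
Group 3: 99000 × 0.974 = 96426
Group 4: 30000 × 0.948 = 28440
Group 5: 60500 × 0.958 + 63000 × 0.366 = 57959 + 23058 = 81017
Population now: 0–19=47817, 20–39=12075, 40–59=96426, 60–79=28440, 80+=81017
— Period 2 —
Births: 12075 × 0.483 = 5832
Group 2: 47817 × 0.966 = 46191
Group 3: 12075 × 0.974 = 11761
Group 4: 96426 × 0.948 = 91412
Group 5: 28440 × 0.958 + 81017 × 0.366 = 27246 + 29652 = 56898
Population now: 0–19=5832, 20–39=46191, 40–59=11761, 60–79=91412, 80+=56898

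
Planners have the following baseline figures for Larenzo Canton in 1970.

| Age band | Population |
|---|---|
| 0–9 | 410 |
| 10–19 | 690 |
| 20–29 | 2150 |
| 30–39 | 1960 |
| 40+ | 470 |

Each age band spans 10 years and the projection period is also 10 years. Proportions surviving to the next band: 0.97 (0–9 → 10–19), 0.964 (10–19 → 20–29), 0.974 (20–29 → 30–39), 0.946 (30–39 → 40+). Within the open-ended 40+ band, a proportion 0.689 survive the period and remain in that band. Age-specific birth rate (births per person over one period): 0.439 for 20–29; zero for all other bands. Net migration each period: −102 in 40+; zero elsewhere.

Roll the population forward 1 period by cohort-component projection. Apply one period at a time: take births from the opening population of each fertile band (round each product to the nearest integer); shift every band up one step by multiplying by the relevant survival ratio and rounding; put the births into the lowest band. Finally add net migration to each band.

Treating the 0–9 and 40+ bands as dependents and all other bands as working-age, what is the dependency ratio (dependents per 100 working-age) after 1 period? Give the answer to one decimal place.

95.7

Period 1:
Births: 2150 × 0.439 = 944
10–19: 410 × 0.97 = 398
20–29: 690 × 0.964 = 665
30–39: 2150 × 0.974 = 2094
40+: 1960 × 0.946 + 470 × 0.689 = 1854 + 324 = 2178
Net migration: 40+ − 102 → 2076
Giving 944 / 398 / 665 / 2094 / 2076.
Dependents (band 0–9 + band 40+) = 944 + 2076 = 3020; working-age = 3157; ratio = 3020/3157 × 100 = 95.7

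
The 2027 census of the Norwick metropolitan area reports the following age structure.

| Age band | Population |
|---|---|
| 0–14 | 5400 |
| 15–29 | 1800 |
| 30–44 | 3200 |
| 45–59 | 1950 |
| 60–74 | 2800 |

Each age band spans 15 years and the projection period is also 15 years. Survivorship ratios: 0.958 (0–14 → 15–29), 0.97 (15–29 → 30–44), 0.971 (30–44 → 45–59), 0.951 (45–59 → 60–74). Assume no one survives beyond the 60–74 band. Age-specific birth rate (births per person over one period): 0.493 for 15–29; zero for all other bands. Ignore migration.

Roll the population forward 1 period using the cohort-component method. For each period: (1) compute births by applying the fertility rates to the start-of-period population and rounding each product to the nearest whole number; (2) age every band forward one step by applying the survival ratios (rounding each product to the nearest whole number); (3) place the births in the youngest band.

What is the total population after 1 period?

12767

Period 1:
Births: 1800 × 0.493 = 887
15–29: 5400 × 0.958 = 5173
30–44: 1800 × 0.97 = 1746
45–59: 3200 × 0.971 = 3107
60–74: 1950 × 0.951 = 1854
Giving 887 / 5173 / 1746 / 3107 / 1854.
Total after period 1: 887 + 5173 + 1746 + 3107 + 1854 = 12767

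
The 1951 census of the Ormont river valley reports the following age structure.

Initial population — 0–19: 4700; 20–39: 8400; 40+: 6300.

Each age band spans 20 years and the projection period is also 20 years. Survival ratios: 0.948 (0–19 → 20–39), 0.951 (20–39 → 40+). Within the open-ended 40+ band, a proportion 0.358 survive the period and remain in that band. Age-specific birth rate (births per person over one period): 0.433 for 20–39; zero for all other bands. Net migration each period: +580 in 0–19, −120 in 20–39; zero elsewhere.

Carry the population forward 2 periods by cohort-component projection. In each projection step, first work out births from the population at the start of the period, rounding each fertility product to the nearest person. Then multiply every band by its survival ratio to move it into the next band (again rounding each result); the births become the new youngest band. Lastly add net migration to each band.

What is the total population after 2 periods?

[period 1]
Births: 8400 × 0.433 = 3637
20–39: 4700 × 0.948 = 4456
40+: 8400 × 0.951 + 6300 × 0.358 = 7988 + 2255 = 10243
Net migration: 0–19 + 580 → 4217; 20–39 − 120 → 4336
End of period: [4217, 4336, 10243]
[period 2]
Births: 4336 × 0.433 = 1877
20–39: 4217 × 0.948 = 3998
40+: 4336 × 0.951 + 10243 × 0.358 = 4124 + 3667 = 7791
Net migration: 0–19 + 580 → 2457; 20–39 − 120 → 3878
End of period: [2457, 3878, 7791]
Total after period 2: 2457 + 3878 + 7791 = 14126

14126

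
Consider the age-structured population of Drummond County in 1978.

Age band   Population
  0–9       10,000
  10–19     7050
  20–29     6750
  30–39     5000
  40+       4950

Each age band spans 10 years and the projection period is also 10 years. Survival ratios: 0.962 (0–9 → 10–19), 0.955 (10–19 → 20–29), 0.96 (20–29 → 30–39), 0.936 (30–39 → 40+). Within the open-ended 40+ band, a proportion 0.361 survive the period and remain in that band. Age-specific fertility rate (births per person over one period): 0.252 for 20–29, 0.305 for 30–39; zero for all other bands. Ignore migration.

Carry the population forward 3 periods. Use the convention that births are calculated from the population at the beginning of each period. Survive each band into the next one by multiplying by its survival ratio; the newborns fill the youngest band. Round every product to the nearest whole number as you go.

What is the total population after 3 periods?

28685

[period 1]
Births: 6750 × 0.252 = 1701 ; 5000 × 0.305 = 1525 — total 3226
10–19: 10000 × 0.962 = 9620
20–29: 7050 × 0.955 = 6733
30–39: 6750 × 0.96 = 6480
40+: 5000 × 0.936 + 4950 × 0.361 = 4680 + 1787 = 6467
Giving 3226 / 9620 / 6733 / 6480 / 6467.
[period 2]
Births: 6733 × 0.252 = 1697 ; 6480 × 0.305 = 1976 — total 3673
10–19: 3226 × 0.962 = 3103
20–29: 9620 × 0.955 = 9187
30–39: 6733 × 0.96 = 6464
40+: 6480 × 0.936 + 6467 × 0.361 = 6065 + 2335 = 8400
Giving 3673 / 3103 / 9187 / 6464 / 8400.
[period 3]
Births: 9187 × 0.252 = 2315 ; 6464 × 0.305 = 1972 — total 4287
10–19: 3673 × 0.962 = 3533
20–29: 3103 × 0.955 = 2963
30–39: 9187 × 0.96 = 8820
40+: 6464 × 0.936 + 8400 × 0.361 = 6050 + 3032 = 9082
Giving 4287 / 3533 / 2963 / 8820 / 9082.
Total after period 3: 4287 + 3533 + 2963 + 8820 + 9082 = 28685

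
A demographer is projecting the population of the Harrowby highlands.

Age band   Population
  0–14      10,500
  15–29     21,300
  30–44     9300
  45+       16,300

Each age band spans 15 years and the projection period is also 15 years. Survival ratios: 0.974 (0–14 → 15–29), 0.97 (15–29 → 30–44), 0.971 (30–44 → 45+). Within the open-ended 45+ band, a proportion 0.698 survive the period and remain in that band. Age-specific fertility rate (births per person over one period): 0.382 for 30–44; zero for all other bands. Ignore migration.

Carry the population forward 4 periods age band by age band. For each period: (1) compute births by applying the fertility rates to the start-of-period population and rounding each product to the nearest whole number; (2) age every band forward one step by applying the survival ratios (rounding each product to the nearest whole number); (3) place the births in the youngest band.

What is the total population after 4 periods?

Call the groups 1 to 4, youngest first.
After projecting period 1:
Births: 9300 × 0.382 = 3553
Group 2: 10500 × 0.974 = 10227
Group 3: 21300 × 0.97 = 20661
Group 4: 9300 × 0.971 + 16300 × 0.698 = 9030 + 11377 = 20407
Giving 3553 / 10227 / 20661 / 20407.
After projecting period 2:
Births: 20661 × 0.382 = 7893
Group 2: 3553 × 0.974 = 3461
Group 3: 10227 × 0.97 = 9920
Group 4: 20661 × 0.971 + 20407 × 0.698 = 20062 + 14244 = 34306
Giving 7893 / 3461 / 9920 / 34306.
After projecting period 3:
Births: 9920 × 0.382 = 3789
Group 2: 7893 × 0.974 = 7688
Group 3: 3461 × 0.97 = 3357
Group 4: 9920 × 0.971 + 34306 × 0.698 = 9632 + 23946 = 33578
Giving 3789 / 7688 / 3357 / 33578.
After projecting period 4:
Births: 3357 × 0.382 = 1282
Group 2: 3789 × 0.974 = 3690
Group 3: 7688 × 0.97 = 7457
Group 4: 3357 × 0.971 + 33578 × 0.698 = 3260 + 23437 = 26697
Giving 1282 / 3690 / 7457 / 26697.
Total after period 4: 1282 + 3690 + 7457 + 26697 = 39126

39126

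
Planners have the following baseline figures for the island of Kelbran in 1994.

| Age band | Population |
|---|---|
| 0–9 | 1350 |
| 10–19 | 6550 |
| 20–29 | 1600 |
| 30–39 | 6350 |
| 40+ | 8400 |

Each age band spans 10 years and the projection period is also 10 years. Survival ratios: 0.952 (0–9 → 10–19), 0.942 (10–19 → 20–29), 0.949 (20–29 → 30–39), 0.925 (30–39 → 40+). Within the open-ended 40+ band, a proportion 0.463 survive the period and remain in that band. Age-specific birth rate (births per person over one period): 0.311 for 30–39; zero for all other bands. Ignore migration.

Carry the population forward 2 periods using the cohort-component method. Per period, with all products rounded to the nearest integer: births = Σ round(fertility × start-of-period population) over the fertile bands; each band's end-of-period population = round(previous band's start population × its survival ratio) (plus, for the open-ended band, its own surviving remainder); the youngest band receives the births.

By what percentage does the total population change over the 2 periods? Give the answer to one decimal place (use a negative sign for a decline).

-36.7

Let band 1 be 0–9 through band 5 = 40+.
After projecting period 1:
Births: 6350 * 0.311 = 1975
Band 2: 1350 * 0.952 = 1285
Band 3: 6550 * 0.942 = 6170
Band 4: 1600 * 0.949 = 1518
Band 5: 6350 * 0.925 + 8400 * 0.463 = 5874 + 3889 = 9763
Giving 1975 / 1285 / 6170 / 1518 / 9763.
After projecting period 2:
Births: 1518 * 0.311 = 472
Band 2: 1975 * 0.952 = 1880
Band 3: 1285 * 0.942 = 1210
Band 4: 6170 * 0.949 = 5855
Band 5: 1518 * 0.925 + 9763 * 0.463 = 1404 + 4520 = 5924
Giving 472 / 1880 / 1210 / 5855 / 5924.
Total: 24250 → 15341; change = -8909; percentage change = -36.7%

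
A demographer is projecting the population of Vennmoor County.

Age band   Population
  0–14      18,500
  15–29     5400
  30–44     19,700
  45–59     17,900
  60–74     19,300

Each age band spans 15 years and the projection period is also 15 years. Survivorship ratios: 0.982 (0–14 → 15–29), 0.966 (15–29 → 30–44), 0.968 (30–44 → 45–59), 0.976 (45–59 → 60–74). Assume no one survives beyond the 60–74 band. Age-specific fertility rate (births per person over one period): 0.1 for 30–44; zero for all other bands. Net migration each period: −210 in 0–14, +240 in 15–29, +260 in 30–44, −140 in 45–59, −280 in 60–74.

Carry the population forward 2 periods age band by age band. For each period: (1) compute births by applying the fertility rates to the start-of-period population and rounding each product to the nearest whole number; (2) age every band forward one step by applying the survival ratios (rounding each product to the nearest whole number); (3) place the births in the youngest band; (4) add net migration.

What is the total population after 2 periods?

Numbering the groups 1..5 from youngest to oldest:
[period 1]
Births: 19700 × 0.1 = 1970
Group 2: 18500 × 0.982 = 18167
Group 3: 5400 × 0.966 = 5216
Group 4: 19700 × 0.968 = 19070
Group 5: 17900 × 0.976 = 17470
Net migration: Group 1 − 210 → 1760; Group 2 + 240 → 18407; Group 3 + 260 → 5476; Group 4 − 140 → 18930; Group 5 − 280 → 17190
→ [1760, 18407, 5476, 18930, 17190]
[period 2]
Births: 5476 × 0.1 = 548
Group 2: 1760 × 0.982 = 1728
Group 3: 18407 × 0.966 = 17781
Group 4: 5476 × 0.968 = 5301
Group 5: 18930 × 0.976 = 18476
Net migration: Group 1 − 210 → 338; Group 2 + 240 → 1968; Group 3 + 260 → 18041; Group 4 − 140 → 5161; Group 5 − 280 → 18196
→ [338, 1968, 18041, 5161, 18196]
Total after period 2: 338 + 1968 + 18041 + 5161 + 18196 = 43704

43704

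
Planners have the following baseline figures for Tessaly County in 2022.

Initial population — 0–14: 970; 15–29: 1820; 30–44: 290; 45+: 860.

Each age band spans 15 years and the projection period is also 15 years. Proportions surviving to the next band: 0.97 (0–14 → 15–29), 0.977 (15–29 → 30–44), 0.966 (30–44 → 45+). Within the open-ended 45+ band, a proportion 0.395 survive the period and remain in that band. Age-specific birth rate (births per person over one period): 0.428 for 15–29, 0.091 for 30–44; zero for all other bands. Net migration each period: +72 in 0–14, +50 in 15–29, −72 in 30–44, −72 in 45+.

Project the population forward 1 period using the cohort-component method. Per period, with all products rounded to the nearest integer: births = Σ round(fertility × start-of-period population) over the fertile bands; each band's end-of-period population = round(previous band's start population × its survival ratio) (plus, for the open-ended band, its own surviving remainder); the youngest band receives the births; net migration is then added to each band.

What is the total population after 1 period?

(Bands numbered youngest = 1 to oldest = 4.)
Period 1.
Births: 1820 × 0.428 = 779  |  290 × 0.091 = 26 — total 805
Band 2: 970 × 0.97 = 941
Band 3: 1820 × 0.977 = 1778
Band 4: 290 × 0.966 + 860 × 0.395 = 280 + 340 = 620
Net migration: Band 1 + 72 → 877; Band 2 + 50 → 991; Band 3 − 72 → 1706; Band 4 − 72 → 548
Population now: 0–14=877, 15–29=991, 30–44=1706, 45+=548
Total after period 1: 877 + 991 + 1706 + 548 = 4122

4122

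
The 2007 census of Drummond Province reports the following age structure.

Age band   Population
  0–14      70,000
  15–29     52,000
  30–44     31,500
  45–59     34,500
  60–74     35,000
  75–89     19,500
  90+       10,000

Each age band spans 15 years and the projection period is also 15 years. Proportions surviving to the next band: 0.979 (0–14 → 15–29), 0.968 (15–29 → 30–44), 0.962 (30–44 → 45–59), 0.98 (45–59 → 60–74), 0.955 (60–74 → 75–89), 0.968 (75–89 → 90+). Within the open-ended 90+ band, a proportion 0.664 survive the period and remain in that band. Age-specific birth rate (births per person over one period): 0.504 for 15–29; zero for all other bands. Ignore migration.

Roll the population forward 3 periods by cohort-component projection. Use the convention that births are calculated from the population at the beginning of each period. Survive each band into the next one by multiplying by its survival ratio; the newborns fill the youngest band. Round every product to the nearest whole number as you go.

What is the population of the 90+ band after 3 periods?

Numbering the groups 1..7 from youngest to oldest:
— Period 1 —
Births: 52000 * 0.504 = 26208
Group 2: 70000 * 0.979 = 68530
Group 3: 52000 * 0.968 = 50336
Group 4: 31500 * 0.962 = 30303
Group 5: 34500 * 0.98 = 33810
Group 6: 35000 * 0.955 = 33425
Group 7: 19500 * 0.968 + 10000 * 0.664 = 18876 + 6640 = 25516
Population now: 0–14=26208, 15–29=68530, 30–44=50336, 45–59=30303, 60–74=33810, 75–89=33425, 90+=25516
— Period 2 —
Births: 68530 * 0.504 = 34539
Group 2: 26208 * 0.979 = 25658
Group 3: 68530 * 0.968 = 66337
Group 4: 50336 * 0.962 = 48423
Group 5: 30303 * 0.98 = 29697
Group 6: 33810 * 0.955 = 32289
Group 7: 33425 * 0.968 + 25516 * 0.664 = 32355 + 16943 = 49298
Population now: 0–14=34539, 15–29=25658, 30–44=66337, 45–59=48423, 60–74=29697, 75–89=32289, 90+=49298
— Period 3 —
Births: 25658 * 0.504 = 12932
Group 2: 34539 * 0.979 = 33814
Group 3: 25658 * 0.968 = 24837
Group 4: 66337 * 0.962 = 63816
Group 5: 48423 * 0.98 = 47455
Group 6: 29697 * 0.955 = 28361
Group 7: 32289 * 0.968 + 49298 * 0.664 = 31256 + 32734 = 63990
Population now: 0–14=12932, 15–29=33814, 30–44=24837, 45–59=63816, 60–74=47455, 75–89=28361, 90+=63990

63990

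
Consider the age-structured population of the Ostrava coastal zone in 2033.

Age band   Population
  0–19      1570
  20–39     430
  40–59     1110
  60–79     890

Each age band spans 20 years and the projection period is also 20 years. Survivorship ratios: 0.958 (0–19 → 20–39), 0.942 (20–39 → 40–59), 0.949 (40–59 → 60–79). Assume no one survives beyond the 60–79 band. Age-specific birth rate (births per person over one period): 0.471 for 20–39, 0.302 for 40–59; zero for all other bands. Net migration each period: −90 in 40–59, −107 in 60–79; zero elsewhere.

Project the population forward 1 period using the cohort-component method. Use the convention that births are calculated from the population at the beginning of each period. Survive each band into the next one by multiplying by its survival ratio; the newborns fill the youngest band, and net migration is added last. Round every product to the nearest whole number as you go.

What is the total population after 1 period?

Period 1:
Births: 430 × 0.471 = 203 ; 1110 × 0.302 = 335 → 538
20–39: 1570 × 0.958 = 1504
40–59: 430 × 0.942 = 405
60–79: 1110 × 0.949 = 1053
Net migration: 40–59 − 90 → 315; 60–79 − 107 → 946
→ [538, 1504, 315, 946]
Total after period 1: 538 + 1504 + 315 + 946 = 3303

3303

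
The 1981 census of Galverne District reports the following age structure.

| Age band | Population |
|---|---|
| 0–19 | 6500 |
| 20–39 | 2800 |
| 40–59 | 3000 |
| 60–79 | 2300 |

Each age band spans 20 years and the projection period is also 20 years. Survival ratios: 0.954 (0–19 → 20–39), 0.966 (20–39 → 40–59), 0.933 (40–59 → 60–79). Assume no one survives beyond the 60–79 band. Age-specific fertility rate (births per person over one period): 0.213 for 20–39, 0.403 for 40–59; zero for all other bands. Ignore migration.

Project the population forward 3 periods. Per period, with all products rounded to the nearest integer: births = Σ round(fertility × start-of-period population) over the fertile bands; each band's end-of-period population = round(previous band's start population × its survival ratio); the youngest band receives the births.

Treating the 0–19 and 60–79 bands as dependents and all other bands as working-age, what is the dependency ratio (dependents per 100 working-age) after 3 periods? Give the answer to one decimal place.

(Groups numbered youngest = 1 to oldest = 4.)
[period 1]
Births: 2800 × 0.213 = 596 ; 3000 × 0.403 = 1209 → 1805
Group 2: 6500 × 0.954 = 6201
Group 3: 2800 × 0.966 = 2705
Group 4: 3000 × 0.933 = 2799
→ [1805, 6201, 2705, 2799]
[period 2]
Births: 6201 × 0.213 = 1321 ; 2705 × 0.403 = 1090 → 2411
Group 2: 1805 × 0.954 = 1722
Group 3: 6201 × 0.966 = 5990
Group 4: 2705 × 0.933 = 2524
→ [2411, 1722, 5990, 2524]
[period 3]
Births: 1722 × 0.213 = 367 ; 5990 × 0.403 = 2414 → 2781
Group 2: 2411 × 0.954 = 2300
Group 3: 1722 × 0.966 = 1663
Group 4: 5990 × 0.933 = 5589
→ [2781, 2300, 1663, 5589]
Dependents (band 0–19 + band 60–79) = 2781 + 5589 = 8370; working-age = 3963; ratio = 8370/3963 × 100 = 211.2

211.2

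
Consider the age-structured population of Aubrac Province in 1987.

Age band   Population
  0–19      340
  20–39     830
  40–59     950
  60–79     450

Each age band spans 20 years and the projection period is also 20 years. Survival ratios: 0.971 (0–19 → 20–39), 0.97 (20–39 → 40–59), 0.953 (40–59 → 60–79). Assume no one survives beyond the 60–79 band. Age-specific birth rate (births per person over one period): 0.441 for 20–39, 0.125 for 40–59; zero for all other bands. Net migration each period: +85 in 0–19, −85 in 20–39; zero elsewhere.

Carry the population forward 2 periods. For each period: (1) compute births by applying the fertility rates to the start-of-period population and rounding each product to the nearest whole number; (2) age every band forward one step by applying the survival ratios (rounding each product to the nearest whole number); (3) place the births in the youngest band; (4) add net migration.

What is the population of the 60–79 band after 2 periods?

(Groups numbered youngest = 1 to oldest = 4.)
— Period 1 —
Births: 830 × 0.441 = 366, 950 × 0.125 = 119 — total 485
Group 2: 340 × 0.971 = 330
Group 3: 830 × 0.97 = 805
Group 4: 950 × 0.953 = 905
Net migration: Group 1 + 85 → 570; Group 2 − 85 → 245
→ [570, 245, 805, 905]
— Period 2 —
Births: 245 × 0.441 = 108, 805 × 0.125 = 101 — total 209
Group 2: 570 × 0.971 = 553
Group 3: 245 × 0.97 = 238
Group 4: 805 × 0.953 = 767
Net migration: Group 1 + 85 → 294; Group 2 − 85 → 468
→ [294, 468, 238, 767]

767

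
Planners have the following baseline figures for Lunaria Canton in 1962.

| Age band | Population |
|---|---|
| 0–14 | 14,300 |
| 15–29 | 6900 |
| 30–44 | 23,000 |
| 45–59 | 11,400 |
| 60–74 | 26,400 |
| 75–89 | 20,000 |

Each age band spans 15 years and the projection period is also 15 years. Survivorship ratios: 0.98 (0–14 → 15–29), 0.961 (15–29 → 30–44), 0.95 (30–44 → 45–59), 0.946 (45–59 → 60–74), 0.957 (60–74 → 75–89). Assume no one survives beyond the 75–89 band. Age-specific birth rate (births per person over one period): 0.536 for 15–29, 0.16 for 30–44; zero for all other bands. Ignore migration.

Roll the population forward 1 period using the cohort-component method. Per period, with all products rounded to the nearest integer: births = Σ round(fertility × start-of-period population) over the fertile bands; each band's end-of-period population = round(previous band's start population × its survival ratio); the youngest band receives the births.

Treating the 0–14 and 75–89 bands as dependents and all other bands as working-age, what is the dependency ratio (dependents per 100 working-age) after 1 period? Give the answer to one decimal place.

61.3

— Period 1 —
Births: 6900 × 0.536 = 3698 ; 23000 × 0.16 = 3680 → 7378
15–29: 14300 × 0.98 = 14014
30–44: 6900 × 0.961 = 6631
45–59: 23000 × 0.95 = 21850
60–74: 11400 × 0.946 = 10784
75–89: 26400 × 0.957 = 25265
Giving 7378 / 14014 / 6631 / 21850 / 10784 / 25265.
Dependents (band 0–14 + band 75–89) = 7378 + 25265 = 32643; working-age = 53279; ratio = 32643/53279 × 100 = 61.3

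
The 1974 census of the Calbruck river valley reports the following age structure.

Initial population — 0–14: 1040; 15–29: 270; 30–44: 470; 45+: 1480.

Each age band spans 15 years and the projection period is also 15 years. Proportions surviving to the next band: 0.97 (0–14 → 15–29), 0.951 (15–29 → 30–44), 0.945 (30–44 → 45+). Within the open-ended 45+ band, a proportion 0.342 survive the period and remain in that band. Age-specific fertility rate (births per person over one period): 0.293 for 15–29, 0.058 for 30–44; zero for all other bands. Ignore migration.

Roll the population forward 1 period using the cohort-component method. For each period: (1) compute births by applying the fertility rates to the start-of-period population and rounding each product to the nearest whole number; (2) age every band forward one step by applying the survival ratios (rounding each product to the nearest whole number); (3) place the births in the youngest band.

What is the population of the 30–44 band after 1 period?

257

Let band 1 be 0–14 through band 4 = 45+.
Period 1:
Births: 270 × 0.293 = 79, 470 × 0.058 = 27 → 106
Band 2: 1040 × 0.97 = 1009
Band 3: 270 × 0.951 = 257
Band 4: 470 × 0.945 + 1480 × 0.342 = 444 + 506 = 950
End of period: [106, 1009, 257, 950]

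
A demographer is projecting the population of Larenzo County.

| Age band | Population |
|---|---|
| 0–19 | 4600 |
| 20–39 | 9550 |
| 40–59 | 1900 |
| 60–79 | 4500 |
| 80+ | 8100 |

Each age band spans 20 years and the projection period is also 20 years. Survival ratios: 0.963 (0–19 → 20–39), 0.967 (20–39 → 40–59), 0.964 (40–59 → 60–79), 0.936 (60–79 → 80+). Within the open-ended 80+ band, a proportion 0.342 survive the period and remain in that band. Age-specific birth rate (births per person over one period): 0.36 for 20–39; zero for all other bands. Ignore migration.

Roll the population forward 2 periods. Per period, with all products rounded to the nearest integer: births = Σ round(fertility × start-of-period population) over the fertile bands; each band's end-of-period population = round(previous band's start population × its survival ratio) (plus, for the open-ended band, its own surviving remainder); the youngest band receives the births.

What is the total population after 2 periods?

[period 1]
Births: 9550 * 0.36 = 3438
20–39: 4600 * 0.963 = 4430
40–59: 9550 * 0.967 = 9235
60–79: 1900 * 0.964 = 1832
80+: 4500 * 0.936 + 8100 * 0.342 = 4212 + 2770 = 6982
Population now: 0–19=3438, 20–39=4430, 40–59=9235, 60–79=1832, 80+=6982
[period 2]
Births: 4430 * 0.36 = 1595
20–39: 3438 * 0.963 = 3311
40–59: 4430 * 0.967 = 4284
60–79: 9235 * 0.964 = 8903
80+: 1832 * 0.936 + 6982 * 0.342 = 1715 + 2388 = 4103
Population now: 0–19=1595, 20–39=3311, 40–59=4284, 60–79=8903, 80+=4103
Total after period 2: 1595 + 3311 + 4284 + 8903 + 4103 = 22196

22196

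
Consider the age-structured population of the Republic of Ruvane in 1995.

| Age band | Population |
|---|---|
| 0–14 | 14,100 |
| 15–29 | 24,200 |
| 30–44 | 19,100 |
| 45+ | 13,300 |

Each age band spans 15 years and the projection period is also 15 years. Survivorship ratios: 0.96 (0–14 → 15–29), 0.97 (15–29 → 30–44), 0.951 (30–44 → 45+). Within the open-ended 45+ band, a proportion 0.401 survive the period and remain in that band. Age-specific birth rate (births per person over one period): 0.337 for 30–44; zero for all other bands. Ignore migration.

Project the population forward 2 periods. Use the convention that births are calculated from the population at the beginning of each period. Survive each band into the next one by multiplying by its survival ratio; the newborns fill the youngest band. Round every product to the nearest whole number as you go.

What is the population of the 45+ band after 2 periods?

— Period 1 —
Births: 19100 * 0.337 = 6437
15–29: 14100 * 0.96 = 13536
30–44: 24200 * 0.97 = 23474
45+: 19100 * 0.951 + 13300 * 0.401 = 18164 + 5333 = 23497
Population now: 0–14=6437, 15–29=13536, 30–44=23474, 45+=23497
— Period 2 —
Births: 23474 * 0.337 = 7911
15–29: 6437 * 0.96 = 6180
30–44: 13536 * 0.97 = 13130
45+: 23474 * 0.951 + 23497 * 0.401 = 22324 + 9422 = 31746
Population now: 0–14=7911, 15–29=6180, 30–44=13130, 45+=31746

31746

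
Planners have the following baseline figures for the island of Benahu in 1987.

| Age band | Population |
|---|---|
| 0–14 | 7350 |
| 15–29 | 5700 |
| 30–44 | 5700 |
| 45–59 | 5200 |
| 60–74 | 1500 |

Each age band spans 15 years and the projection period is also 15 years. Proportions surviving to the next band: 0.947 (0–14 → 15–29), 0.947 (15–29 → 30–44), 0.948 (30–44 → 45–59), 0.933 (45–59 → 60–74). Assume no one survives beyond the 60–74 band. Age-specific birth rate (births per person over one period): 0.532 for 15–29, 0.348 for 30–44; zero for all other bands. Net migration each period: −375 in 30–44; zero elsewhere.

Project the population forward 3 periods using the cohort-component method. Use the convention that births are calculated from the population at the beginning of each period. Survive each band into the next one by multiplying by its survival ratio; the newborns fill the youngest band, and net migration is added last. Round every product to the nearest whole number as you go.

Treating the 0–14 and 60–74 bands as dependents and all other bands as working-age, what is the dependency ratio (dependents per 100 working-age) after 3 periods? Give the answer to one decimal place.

Period 1.
Births: 5700 * 0.532 = 3032, 5700 * 0.348 = 1984 ⇒ total 5016
15–29: 7350 * 0.947 = 6960
30–44: 5700 * 0.947 = 5398
45–59: 5700 * 0.948 = 5404
60–74: 5200 * 0.933 = 4852
Net migration: 30–44 − 375 → 5023
End of period: [5016, 6960, 5023, 5404, 4852]
Period 2.
Births: 6960 * 0.532 = 3703, 5023 * 0.348 = 1748 ⇒ total 5451
15–29: 5016 * 0.947 = 4750
30–44: 6960 * 0.947 = 6591
45–59: 5023 * 0.948 = 4762
60–74: 5404 * 0.933 = 5042
Net migration: 30–44 − 375 → 6216
End of period: [5451, 4750, 6216, 4762, 5042]
Period 3.
Births: 4750 * 0.532 = 2527, 6216 * 0.348 = 2163 ⇒ total 4690
15–29: 5451 * 0.947 = 5162
30–44: 4750 * 0.947 = 4498
45–59: 6216 * 0.948 = 5893
60–74: 4762 * 0.933 = 4443
Net migration: 30–44 − 375 → 4123
End of period: [4690, 5162, 4123, 5893, 4443]
Dependents (band 0–14 + band 60–74) = 4690 + 4443 = 9133; working-age = 15178; ratio = 9133/15178 × 100 = 60.2

60.2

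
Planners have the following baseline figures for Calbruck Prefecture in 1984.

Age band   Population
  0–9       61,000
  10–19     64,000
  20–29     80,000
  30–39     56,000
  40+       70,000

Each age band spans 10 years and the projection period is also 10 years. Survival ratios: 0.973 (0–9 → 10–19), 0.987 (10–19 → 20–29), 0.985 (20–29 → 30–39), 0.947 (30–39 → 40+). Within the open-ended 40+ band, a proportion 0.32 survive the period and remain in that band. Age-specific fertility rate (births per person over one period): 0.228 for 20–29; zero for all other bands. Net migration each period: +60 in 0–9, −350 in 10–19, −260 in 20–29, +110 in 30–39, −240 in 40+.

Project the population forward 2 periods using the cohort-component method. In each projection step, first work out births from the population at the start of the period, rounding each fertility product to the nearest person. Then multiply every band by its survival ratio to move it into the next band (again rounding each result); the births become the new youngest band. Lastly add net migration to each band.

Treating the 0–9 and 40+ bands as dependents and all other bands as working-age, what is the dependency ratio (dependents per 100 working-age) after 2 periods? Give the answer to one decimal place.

82.1

— Period 1 —
Births: 80000 × 0.228 = 18240
10–19: 61000 × 0.973 = 59353
20–29: 64000 × 0.987 = 63168
30–39: 80000 × 0.985 = 78800
40+: 56000 × 0.947 + 70000 × 0.32 = 53032 + 22400 = 75432
Net migration: 0–9 + 60 → 18300; 10–19 − 350 → 59003; 20–29 − 260 → 62908; 30–39 + 110 → 78910; 40+ − 240 → 75192
→ [18300, 59003, 62908, 78910, 75192]
— Period 2 —
Births: 62908 × 0.228 = 14343
10–19: 18300 × 0.973 = 17806
20–29: 59003 × 0.987 = 58236
30–39: 62908 × 0.985 = 61964
40+: 78910 × 0.947 + 75192 × 0.32 = 74728 + 24061 = 98789
Net migration: 0–9 + 60 → 14403; 10–19 − 350 → 17456; 20–29 − 260 → 57976; 30–39 + 110 → 62074; 40+ − 240 → 98549
→ [14403, 17456, 57976, 62074, 98549]
Dependents (band 0–9 + band 40+) = 14403 + 98549 = 112952; working-age = 137506; ratio = 112952/137506 × 100 = 82.1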